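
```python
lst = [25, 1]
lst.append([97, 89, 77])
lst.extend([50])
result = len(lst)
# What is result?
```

After line 1: lst = [25, 1]
After line 2 (append adds [97, 89, 77] as single element): lst = [25, 1, [97, 89, 77]]
After line 3 (extend unpacks [50], adds 50): lst = [25, 1, [97, 89, 77], 50]
After line 4: result = len(lst) = 4

4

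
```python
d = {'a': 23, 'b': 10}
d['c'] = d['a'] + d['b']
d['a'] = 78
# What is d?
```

After line 1: d = {'a': 23, 'b': 10}
After line 2 (d['c'] = 23 + 10): d = {'a': 23, 'b': 10, 'c': 33}
After line 3: d = {'a': 78, 'b': 10, 'c': 33}

{'a': 78, 'b': 10, 'c': 33}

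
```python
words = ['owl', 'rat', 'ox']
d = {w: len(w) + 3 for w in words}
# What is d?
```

{'owl': 6, 'rat': 6, 'ox': 5}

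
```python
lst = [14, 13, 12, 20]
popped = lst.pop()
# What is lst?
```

[14, 13, 12]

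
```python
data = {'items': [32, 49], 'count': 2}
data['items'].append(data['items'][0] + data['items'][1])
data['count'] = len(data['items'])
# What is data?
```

After line 1: data = {'items': [32, 49], 'count': 2}
After line 2 (append 32 + 49 = 81): data = {'items': [32, 49, 81], 'count': 2}
After line 3 (count = len(items) = 3): data = {'items': [32, 49, 81], 'count': 3}

{'items': [32, 49, 81], 'count': 3}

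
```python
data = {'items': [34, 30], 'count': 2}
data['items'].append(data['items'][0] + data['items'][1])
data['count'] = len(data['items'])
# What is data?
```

After line 1: data = {'items': [34, 30], 'count': 2}
After line 2 (append 34 + 30 = 64): data = {'items': [34, 30, 64], 'count': 2}
After line 3 (count = len(items) = 3): data = {'items': [34, 30, 64], 'count': 3}

{'items': [34, 30, 64], 'count': 3}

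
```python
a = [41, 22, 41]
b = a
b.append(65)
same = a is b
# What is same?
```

After line 1: a = [41, 22, 41]
After line 2 (b = a is an alias, same object): a = [41, 22, 41], b = [41, 22, 41]
After line 3 (b.append mutates the shared list): a = [41, 22, 41, 65], b = [41, 22, 41, 65]
After line 4 (same = a is b; same object -> True): same = True

True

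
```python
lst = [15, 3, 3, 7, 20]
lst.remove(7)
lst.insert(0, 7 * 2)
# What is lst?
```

After line 1: lst = [15, 3, 3, 7, 20]
After line 2 (remove first 7): lst = [15, 3, 3, 20]
After line 3 (insert 14 at index 0): lst = [14, 15, 3, 3, 20]

[14, 15, 3, 3, 20]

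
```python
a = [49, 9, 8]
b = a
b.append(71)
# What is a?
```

After line 1: a = [49, 9, 8]
After line 2 (b = a is an alias, same object): a = [49, 9, 8], b = [49, 9, 8]
After line 3 (b.append mutates the shared list): a = [49, 9, 8, 71], b = [49, 9, 8, 71]

[49, 9, 8, 71]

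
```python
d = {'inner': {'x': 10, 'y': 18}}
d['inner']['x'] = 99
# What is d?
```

After line 1: d = {'inner': {'x': 10, 'y': 18}}
After line 2 (inner x overwritten): d = {'inner': {'x': 99, 'y': 18}}

{'inner': {'x': 99, 'y': 18}}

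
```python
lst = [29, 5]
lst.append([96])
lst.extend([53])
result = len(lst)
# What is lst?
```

After line 1: lst = [29, 5]
After line 2 (append adds [96] as single element): lst = [29, 5, [96]]
After line 3 (extend unpacks [53], adds 53): lst = [29, 5, [96], 53]
After line 4: result = len(lst) = 4

[29, 5, [96], 53]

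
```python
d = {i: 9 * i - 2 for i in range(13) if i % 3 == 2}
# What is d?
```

{2: 16, 5: 43, 8: 70, 11: 97}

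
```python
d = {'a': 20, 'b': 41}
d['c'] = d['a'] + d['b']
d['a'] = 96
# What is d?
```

After line 1: d = {'a': 20, 'b': 41}
After line 2 (d['c'] = 20 + 41): d = {'a': 20, 'b': 41, 'c': 61}
After line 3: d = {'a': 96, 'b': 41, 'c': 61}

{'a': 96, 'b': 41, 'c': 61}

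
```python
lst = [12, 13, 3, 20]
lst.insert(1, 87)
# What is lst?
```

[12, 87, 13, 3, 20]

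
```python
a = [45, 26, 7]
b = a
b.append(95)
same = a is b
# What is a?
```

After line 1: a = [45, 26, 7]
After line 2 (b = a is an alias, same object): a = [45, 26, 7], b = [45, 26, 7]
After line 3 (b.append mutates the shared list): a = [45, 26, 7, 95], b = [45, 26, 7, 95]
After line 4 (same = a is b; same object -> True): same = True

[45, 26, 7, 95]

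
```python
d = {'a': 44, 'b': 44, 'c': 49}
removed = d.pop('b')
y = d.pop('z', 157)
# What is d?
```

After line 1: d = {'a': 44, 'b': 44, 'c': 49}
After line 2 (pop 'b' returns 44): d = {'a': 44, 'c': 49}, removed = 44
After line 3 (pop 'z' missing, returns default 157): d = {'a': 44, 'c': 49}, y = 157

{'a': 44, 'c': 49}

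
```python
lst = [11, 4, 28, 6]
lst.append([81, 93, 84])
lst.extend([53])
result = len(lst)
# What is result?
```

After line 1: lst = [11, 4, 28, 6]
After line 2 (append adds [81, 93, 84] as single element): lst = [11, 4, 28, 6, [81, 93, 84]]
After line 3 (extend unpacks [53], adds 53): lst = [11, 4, 28, 6, [81, 93, 84], 53]
After line 4: result = len(lst) = 6

6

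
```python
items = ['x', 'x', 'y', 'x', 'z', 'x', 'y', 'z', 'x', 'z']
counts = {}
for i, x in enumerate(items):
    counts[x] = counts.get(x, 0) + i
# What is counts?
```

Initial: counts = {}, items = ['x', 'x', 'y', 'x', 'z', 'x', 'y', 'z', 'x', 'z']
i=0, x='x': counts = {'x': 0}
i=1, x='x': counts = {'x': 1}
i=2, x='y': counts = {'x': 1, 'y': 2}
i=3, x='x': counts = {'x': 4, 'y': 2}
i=4, x='z': counts = {'x': 4, 'y': 2, 'z': 4}
i=5, x='x': counts = {'x': 9, 'y': 2, 'z': 4}
i=6, x='y': counts = {'x': 9, 'y': 8, 'z': 4}
i=7, x='z': counts = {'x': 9, 'y': 8, 'z': 11}
i=8, x='x': counts = {'x': 17, 'y': 8, 'z': 11}
i=9, x='z': counts = {'x': 17, 'y': 8, 'z': 20}

{'x': 17, 'y': 8, 'z': 20}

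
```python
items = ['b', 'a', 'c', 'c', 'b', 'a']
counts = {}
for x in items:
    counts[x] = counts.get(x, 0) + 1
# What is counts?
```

Initial: counts = {}, items = ['b', 'a', 'c', 'c', 'b', 'a']
See 'b': counts = {'b': 1}
See 'a': counts = {'b': 1, 'a': 1}
See 'c': counts = {'b': 1, 'a': 1, 'c': 1}
See 'c': counts = {'b': 1, 'a': 1, 'c': 2}
See 'b': counts = {'b': 2, 'a': 1, 'c': 2}
See 'a': counts = {'b': 2, 'a': 2, 'c': 2}

{'b': 2, 'a': 2, 'c': 2}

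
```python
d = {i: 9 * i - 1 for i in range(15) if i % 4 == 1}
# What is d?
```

{1: 8, 5: 44, 9: 80, 13: 116}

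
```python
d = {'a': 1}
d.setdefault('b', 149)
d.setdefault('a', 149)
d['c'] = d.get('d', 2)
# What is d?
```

After line 1: d = {'a': 1}
After line 2 (setdefault adds 'b'=149): d = {'a': 1, 'b': 149}
After line 3 (setdefault 'a' no-op, already exists): d = {'a': 1, 'b': 149}
After line 4 (get('d', 2) returns default since 'd' not in d): d = {'a': 1, 'b': 149, 'c': 2}

{'a': 1, 'b': 149, 'c': 2}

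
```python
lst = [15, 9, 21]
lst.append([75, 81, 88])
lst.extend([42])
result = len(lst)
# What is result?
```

After line 1: lst = [15, 9, 21]
After line 2 (append adds [75, 81, 88] as single element): lst = [15, 9, 21, [75, 81, 88]]
After line 3 (extend unpacks [42], adds 42): lst = [15, 9, 21, [75, 81, 88], 42]
After line 4: result = len(lst) = 5

5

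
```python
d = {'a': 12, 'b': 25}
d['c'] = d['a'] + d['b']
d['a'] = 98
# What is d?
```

After line 1: d = {'a': 12, 'b': 25}
After line 2 (d['c'] = 12 + 25): d = {'a': 12, 'b': 25, 'c': 37}
After line 3: d = {'a': 98, 'b': 25, 'c': 37}

{'a': 98, 'b': 25, 'c': 37}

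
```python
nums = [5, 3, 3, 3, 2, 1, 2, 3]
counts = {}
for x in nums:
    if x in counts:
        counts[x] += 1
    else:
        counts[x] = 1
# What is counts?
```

Initial: counts = {}, nums = [5, 3, 3, 3, 2, 1, 2, 3]
See 5: counts = {5: 1}
See 3: counts = {5: 1, 3: 1}
See 3: counts = {5: 1, 3: 2}
See 3: counts = {5: 1, 3: 3}
See 2: counts = {5: 1, 3: 3, 2: 1}
See 1: counts = {5: 1, 3: 3, 2: 1, 1: 1}
See 2: counts = {5: 1, 3: 3, 2: 2, 1: 1}
See 3: counts = {5: 1, 3: 4, 2: 2, 1: 1}

{5: 1, 3: 4, 2: 2, 1: 1}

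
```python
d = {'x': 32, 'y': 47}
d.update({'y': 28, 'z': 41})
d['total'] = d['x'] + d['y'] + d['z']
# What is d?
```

After line 1: d = {'x': 32, 'y': 47}
After line 2 (y overwritten, z added): d = {'x': 32, 'y': 28, 'z': 41}
After line 3 (total = 32 + 28 + 41 = 101): d = {'x': 32, 'y': 28, 'z': 41, 'total': 101}

{'x': 32, 'y': 28, 'z': 41, 'total': 101}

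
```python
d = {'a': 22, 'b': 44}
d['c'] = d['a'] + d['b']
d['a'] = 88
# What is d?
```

After line 1: d = {'a': 22, 'b': 44}
After line 2 (d['c'] = 22 + 44): d = {'a': 22, 'b': 44, 'c': 66}
After line 3: d = {'a': 88, 'b': 44, 'c': 66}

{'a': 88, 'b': 44, 'c': 66}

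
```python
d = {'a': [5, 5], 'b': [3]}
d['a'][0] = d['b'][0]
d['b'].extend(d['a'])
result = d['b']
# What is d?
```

After line 1: d = {'a': [5, 5], 'b': [3]}
After line 2 (a[0] = b[0] = 3): d = {'a': [3, 5], 'b': [3]}
After line 3 (b.extend(a) appends [3, 5]): d = {'a': [3, 5], 'b': [3, 3, 5]}
After line 4: result = d['b'] = [3, 3, 5]

{'a': [3, 5], 'b': [3, 3, 5]}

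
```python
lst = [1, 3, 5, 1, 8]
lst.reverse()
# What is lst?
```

[8, 1, 5, 3, 1]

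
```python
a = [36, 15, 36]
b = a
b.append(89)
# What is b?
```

After line 1: a = [36, 15, 36]
After line 2 (b = a is an alias, same object): a = [36, 15, 36], b = [36, 15, 36]
After line 3 (b.append mutates the shared list): a = [36, 15, 36, 89], b = [36, 15, 36, 89]

[36, 15, 36, 89]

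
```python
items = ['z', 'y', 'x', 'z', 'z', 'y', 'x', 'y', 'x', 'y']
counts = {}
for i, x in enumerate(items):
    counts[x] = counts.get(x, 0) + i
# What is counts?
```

Initial: counts = {}, items = ['z', 'y', 'x', 'z', 'z', 'y', 'x', 'y', 'x', 'y']
i=0, x='z': counts = {'z': 0}
i=1, x='y': counts = {'z': 0, 'y': 1}
i=2, x='x': counts = {'z': 0, 'y': 1, 'x': 2}
i=3, x='z': counts = {'z': 3, 'y': 1, 'x': 2}
i=4, x='z': counts = {'z': 7, 'y': 1, 'x': 2}
i=5, x='y': counts = {'z': 7, 'y': 6, 'x': 2}
i=6, x='x': counts = {'z': 7, 'y': 6, 'x': 8}
i=7, x='y': counts = {'z': 7, 'y': 13, 'x': 8}
i=8, x='x': counts = {'z': 7, 'y': 13, 'x': 16}
i=9, x='y': counts = {'z': 7, 'y': 22, 'x': 16}

{'z': 7, 'y': 22, 'x': 16}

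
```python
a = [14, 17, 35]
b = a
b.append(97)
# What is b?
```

After line 1: a = [14, 17, 35]
After line 2 (b = a is an alias, same object): a = [14, 17, 35], b = [14, 17, 35]
After line 3 (b.append mutates the shared list): a = [14, 17, 35, 97], b = [14, 17, 35, 97]

[14, 17, 35, 97]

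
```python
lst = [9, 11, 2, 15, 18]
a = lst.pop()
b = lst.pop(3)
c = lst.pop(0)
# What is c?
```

After line 1: lst = [9, 11, 2, 15, 18]
After line 2 (pop() -> a = 18): lst = [9, 11, 2, 15]
After line 3 (pop(3) -> b = 15): lst = [9, 11, 2]
After line 4 (pop(0) -> c = 9): lst = [11, 2]

9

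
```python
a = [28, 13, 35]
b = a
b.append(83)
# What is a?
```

After line 1: a = [28, 13, 35]
After line 2 (b = a is an alias, same object): a = [28, 13, 35], b = [28, 13, 35]
After line 3 (b.append mutates the shared list): a = [28, 13, 35, 83], b = [28, 13, 35, 83]

[28, 13, 35, 83]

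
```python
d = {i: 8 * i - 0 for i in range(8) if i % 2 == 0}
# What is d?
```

{0: 0, 2: 16, 4: 32, 6: 48}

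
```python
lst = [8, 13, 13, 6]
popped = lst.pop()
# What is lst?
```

[8, 13, 13]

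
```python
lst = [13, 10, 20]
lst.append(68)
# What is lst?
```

[13, 10, 20, 68]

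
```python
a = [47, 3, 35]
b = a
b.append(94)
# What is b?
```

After line 1: a = [47, 3, 35]
After line 2 (b = a is an alias, same object): a = [47, 3, 35], b = [47, 3, 35]
After line 3 (b.append mutates the shared list): a = [47, 3, 35, 94], b = [47, 3, 35, 94]

[47, 3, 35, 94]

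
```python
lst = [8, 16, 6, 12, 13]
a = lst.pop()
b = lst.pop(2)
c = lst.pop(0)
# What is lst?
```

After line 1: lst = [8, 16, 6, 12, 13]
After line 2 (pop() -> a = 13): lst = [8, 16, 6, 12]
After line 3 (pop(2) -> b = 6): lst = [8, 16, 12]
After line 4 (pop(0) -> c = 8): lst = [16, 12]

[16, 12]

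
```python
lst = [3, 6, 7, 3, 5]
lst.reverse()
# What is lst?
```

[5, 3, 7, 6, 3]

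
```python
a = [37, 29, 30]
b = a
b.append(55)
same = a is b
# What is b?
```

After line 1: a = [37, 29, 30]
After line 2 (b = a is an alias, same object): a = [37, 29, 30], b = [37, 29, 30]
After line 3 (b.append mutates the shared list): a = [37, 29, 30, 55], b = [37, 29, 30, 55]
After line 4 (same = a is b; same object -> True): same = True

[37, 29, 30, 55]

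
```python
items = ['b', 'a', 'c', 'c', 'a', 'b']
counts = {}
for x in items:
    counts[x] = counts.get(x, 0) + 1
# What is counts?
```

Initial: counts = {}, items = ['b', 'a', 'c', 'c', 'a', 'b']
See 'b': counts = {'b': 1}
See 'a': counts = {'b': 1, 'a': 1}
See 'c': counts = {'b': 1, 'a': 1, 'c': 1}
See 'c': counts = {'b': 1, 'a': 1, 'c': 2}
See 'a': counts = {'b': 1, 'a': 2, 'c': 2}
See 'b': counts = {'b': 2, 'a': 2, 'c': 2}

{'b': 2, 'a': 2, 'c': 2}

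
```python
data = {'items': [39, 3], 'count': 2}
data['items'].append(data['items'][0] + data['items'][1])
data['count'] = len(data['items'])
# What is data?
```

After line 1: data = {'items': [39, 3], 'count': 2}
After line 2 (append 39 + 3 = 42): data = {'items': [39, 3, 42], 'count': 2}
After line 3 (count = len(items) = 3): data = {'items': [39, 3, 42], 'count': 3}

{'items': [39, 3, 42], 'count': 3}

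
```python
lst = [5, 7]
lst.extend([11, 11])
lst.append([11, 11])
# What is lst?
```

After line 1: lst = [5, 7]
After line 2 (extend unpacks [11, 11]): lst = [5, 7, 11, 11]
After line 3 (append adds [11, 11] as single element): lst = [5, 7, 11, 11, [11, 11]]

[5, 7, 11, 11, [11, 11]]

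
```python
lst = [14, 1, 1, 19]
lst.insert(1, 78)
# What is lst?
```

[14, 78, 1, 1, 19]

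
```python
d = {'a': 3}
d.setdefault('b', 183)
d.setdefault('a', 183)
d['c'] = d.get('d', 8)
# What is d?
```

After line 1: d = {'a': 3}
After line 2 (setdefault adds 'b'=183): d = {'a': 3, 'b': 183}
After line 3 (setdefault 'a' no-op, already exists): d = {'a': 3, 'b': 183}
After line 4 (get('d', 8) returns default since 'd' not in d): d = {'a': 3, 'b': 183, 'c': 8}

{'a': 3, 'b': 183, 'c': 8}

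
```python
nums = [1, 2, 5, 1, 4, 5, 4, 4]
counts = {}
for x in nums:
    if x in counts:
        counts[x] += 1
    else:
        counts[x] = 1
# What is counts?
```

Initial: counts = {}, nums = [1, 2, 5, 1, 4, 5, 4, 4]
See 1: counts = {1: 1}
See 2: counts = {1: 1, 2: 1}
See 5: counts = {1: 1, 2: 1, 5: 1}
See 1: counts = {1: 2, 2: 1, 5: 1}
See 4: counts = {1: 2, 2: 1, 5: 1, 4: 1}
See 5: counts = {1: 2, 2: 1, 5: 2, 4: 1}
See 4: counts = {1: 2, 2: 1, 5: 2, 4: 2}
See 4: counts = {1: 2, 2: 1, 5: 2, 4: 3}

{1: 2, 2: 1, 5: 2, 4: 3}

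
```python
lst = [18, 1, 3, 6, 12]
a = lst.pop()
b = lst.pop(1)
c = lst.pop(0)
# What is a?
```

After line 1: lst = [18, 1, 3, 6, 12]
After line 2 (pop() -> a = 12): lst = [18, 1, 3, 6]
After line 3 (pop(1) -> b = 1): lst = [18, 3, 6]
After line 4 (pop(0) -> c = 18): lst = [3, 6]

12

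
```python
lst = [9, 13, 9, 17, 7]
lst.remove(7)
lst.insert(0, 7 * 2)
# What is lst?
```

After line 1: lst = [9, 13, 9, 17, 7]
After line 2 (remove first 7): lst = [9, 13, 9, 17]
After line 3 (insert 14 at index 0): lst = [14, 9, 13, 9, 17]

[14, 9, 13, 9, 17]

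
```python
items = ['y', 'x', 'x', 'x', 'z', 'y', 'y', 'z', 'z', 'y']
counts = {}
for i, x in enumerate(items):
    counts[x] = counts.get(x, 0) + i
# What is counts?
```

Initial: counts = {}, items = ['y', 'x', 'x', 'x', 'z', 'y', 'y', 'z', 'z', 'y']
i=0, x='y': counts = {'y': 0}
i=1, x='x': counts = {'y': 0, 'x': 1}
i=2, x='x': counts = {'y': 0, 'x': 3}
i=3, x='x': counts = {'y': 0, 'x': 6}
i=4, x='z': counts = {'y': 0, 'x': 6, 'z': 4}
i=5, x='y': counts = {'y': 5, 'x': 6, 'z': 4}
i=6, x='y': counts = {'y': 11, 'x': 6, 'z': 4}
i=7, x='z': counts = {'y': 11, 'x': 6, 'z': 11}
i=8, x='z': counts = {'y': 11, 'x': 6, 'z': 19}
i=9, x='y': counts = {'y': 20, 'x': 6, 'z': 19}

{'y': 20, 'x': 6, 'z': 19}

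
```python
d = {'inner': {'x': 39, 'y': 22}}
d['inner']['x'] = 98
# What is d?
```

After line 1: d = {'inner': {'x': 39, 'y': 22}}
After line 2 (inner x overwritten): d = {'inner': {'x': 98, 'y': 22}}

{'inner': {'x': 98, 'y': 22}}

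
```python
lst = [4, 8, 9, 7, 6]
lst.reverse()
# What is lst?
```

[6, 7, 9, 8, 4]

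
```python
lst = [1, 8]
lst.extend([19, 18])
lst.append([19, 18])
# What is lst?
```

After line 1: lst = [1, 8]
After line 2 (extend unpacks [19, 18]): lst = [1, 8, 19, 18]
After line 3 (append adds [19, 18] as single element): lst = [1, 8, 19, 18, [19, 18]]

[1, 8, 19, 18, [19, 18]]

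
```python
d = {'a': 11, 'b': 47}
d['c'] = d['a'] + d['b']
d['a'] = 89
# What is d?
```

After line 1: d = {'a': 11, 'b': 47}
After line 2 (d['c'] = 11 + 47): d = {'a': 11, 'b': 47, 'c': 58}
After line 3: d = {'a': 89, 'b': 47, 'c': 58}

{'a': 89, 'b': 47, 'c': 58}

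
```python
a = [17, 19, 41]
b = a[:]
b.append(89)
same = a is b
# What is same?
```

After line 1: a = [17, 19, 41]
After line 2 (b = a[:] is a shallow copy, new object): a = [17, 19, 41], b = [17, 19, 41]
After line 3 (append only mutates b): a = [17, 19, 41], b = [17, 19, 41, 89]
After line 4 (same = a is b; different objects -> False): same = False

False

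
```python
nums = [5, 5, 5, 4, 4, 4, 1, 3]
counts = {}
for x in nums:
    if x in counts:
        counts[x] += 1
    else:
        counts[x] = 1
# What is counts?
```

Initial: counts = {}, nums = [5, 5, 5, 4, 4, 4, 1, 3]
See 5: counts = {5: 1}
See 5: counts = {5: 2}
See 5: counts = {5: 3}
See 4: counts = {5: 3, 4: 1}
See 4: counts = {5: 3, 4: 2}
See 4: counts = {5: 3, 4: 3}
See 1: counts = {5: 3, 4: 3, 1: 1}
See 3: counts = {5: 3, 4: 3, 1: 1, 3: 1}

{5: 3, 4: 3, 1: 1, 3: 1}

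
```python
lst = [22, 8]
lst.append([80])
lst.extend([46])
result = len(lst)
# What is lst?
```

After line 1: lst = [22, 8]
After line 2 (append adds [80] as single element): lst = [22, 8, [80]]
After line 3 (extend unpacks [46], adds 46): lst = [22, 8, [80], 46]
After line 4: result = len(lst) = 4

[22, 8, [80], 46]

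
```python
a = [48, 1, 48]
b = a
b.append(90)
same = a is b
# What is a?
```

After line 1: a = [48, 1, 48]
After line 2 (b = a is an alias, same object): a = [48, 1, 48], b = [48, 1, 48]
After line 3 (b.append mutates the shared list): a = [48, 1, 48, 90], b = [48, 1, 48, 90]
After line 4 (same = a is b; same object -> True): same = True

[48, 1, 48, 90]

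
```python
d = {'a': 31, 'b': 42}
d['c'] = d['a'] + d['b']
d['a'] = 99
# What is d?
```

After line 1: d = {'a': 31, 'b': 42}
After line 2 (d['c'] = 31 + 42): d = {'a': 31, 'b': 42, 'c': 73}
After line 3: d = {'a': 99, 'b': 42, 'c': 73}

{'a': 99, 'b': 42, 'c': 73}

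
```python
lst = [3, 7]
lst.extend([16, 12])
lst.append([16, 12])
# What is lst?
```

After line 1: lst = [3, 7]
After line 2 (extend unpacks [16, 12]): lst = [3, 7, 16, 12]
After line 3 (append adds [16, 12] as single element): lst = [3, 7, 16, 12, [16, 12]]

[3, 7, 16, 12, [16, 12]]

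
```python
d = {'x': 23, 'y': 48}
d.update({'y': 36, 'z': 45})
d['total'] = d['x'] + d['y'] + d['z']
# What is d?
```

After line 1: d = {'x': 23, 'y': 48}
After line 2 (y overwritten, z added): d = {'x': 23, 'y': 36, 'z': 45}
After line 3 (total = 23 + 36 + 45 = 104): d = {'x': 23, 'y': 36, 'z': 45, 'total': 104}

{'x': 23, 'y': 36, 'z': 45, 'total': 104}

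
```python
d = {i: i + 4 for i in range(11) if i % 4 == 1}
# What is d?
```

{1: 5, 5: 9, 9: 13}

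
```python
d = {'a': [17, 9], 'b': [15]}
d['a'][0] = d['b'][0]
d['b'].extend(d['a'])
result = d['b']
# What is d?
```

After line 1: d = {'a': [17, 9], 'b': [15]}
After line 2 (a[0] = b[0] = 15): d = {'a': [15, 9], 'b': [15]}
After line 3 (b.extend(a) appends [15, 9]): d = {'a': [15, 9], 'b': [15, 15, 9]}
After line 4: result = d['b'] = [15, 15, 9]

{'a': [15, 9], 'b': [15, 15, 9]}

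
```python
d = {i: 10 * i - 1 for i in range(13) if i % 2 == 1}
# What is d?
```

{1: 9, 3: 29, 5: 49, 7: 69, 9: 89, 11: 109}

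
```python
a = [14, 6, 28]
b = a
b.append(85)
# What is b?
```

After line 1: a = [14, 6, 28]
After line 2 (b = a is an alias, same object): a = [14, 6, 28], b = [14, 6, 28]
After line 3 (b.append mutates the shared list): a = [14, 6, 28, 85], b = [14, 6, 28, 85]

[14, 6, 28, 85]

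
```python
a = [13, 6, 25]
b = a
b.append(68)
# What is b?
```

After line 1: a = [13, 6, 25]
After line 2 (b = a is an alias, same object): a = [13, 6, 25], b = [13, 6, 25]
After line 3 (b.append mutates the shared list): a = [13, 6, 25, 68], b = [13, 6, 25, 68]

[13, 6, 25, 68]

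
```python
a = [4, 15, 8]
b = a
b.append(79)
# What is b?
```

After line 1: a = [4, 15, 8]
After line 2 (b = a is an alias, same object): a = [4, 15, 8], b = [4, 15, 8]
After line 3 (b.append mutates the shared list): a = [4, 15, 8, 79], b = [4, 15, 8, 79]

[4, 15, 8, 79]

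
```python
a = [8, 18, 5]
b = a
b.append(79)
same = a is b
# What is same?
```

After line 1: a = [8, 18, 5]
After line 2 (b = a is an alias, same object): a = [8, 18, 5], b = [8, 18, 5]
After line 3 (b.append mutates the shared list): a = [8, 18, 5, 79], b = [8, 18, 5, 79]
After line 4 (same = a is b; same object -> True): same = True

True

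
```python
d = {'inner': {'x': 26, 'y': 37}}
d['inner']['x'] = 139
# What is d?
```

After line 1: d = {'inner': {'x': 26, 'y': 37}}
After line 2 (inner x overwritten): d = {'inner': {'x': 139, 'y': 37}}

{'inner': {'x': 139, 'y': 37}}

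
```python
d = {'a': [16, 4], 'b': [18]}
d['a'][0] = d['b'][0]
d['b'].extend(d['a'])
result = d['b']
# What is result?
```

After line 1: d = {'a': [16, 4], 'b': [18]}
After line 2 (a[0] = b[0] = 18): d = {'a': [18, 4], 'b': [18]}
After line 3 (b.extend(a) appends [18, 4]): d = {'a': [18, 4], 'b': [18, 18, 4]}
After line 4: result = d['b'] = [18, 18, 4]

[18, 18, 4]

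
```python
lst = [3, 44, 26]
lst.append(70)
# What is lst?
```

[3, 44, 26, 70]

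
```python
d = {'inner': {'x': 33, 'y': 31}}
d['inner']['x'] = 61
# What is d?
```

After line 1: d = {'inner': {'x': 33, 'y': 31}}
After line 2 (inner x overwritten): d = {'inner': {'x': 61, 'y': 31}}

{'inner': {'x': 61, 'y': 31}}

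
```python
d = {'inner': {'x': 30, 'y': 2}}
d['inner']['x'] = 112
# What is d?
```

After line 1: d = {'inner': {'x': 30, 'y': 2}}
After line 2 (inner x overwritten): d = {'inner': {'x': 112, 'y': 2}}

{'inner': {'x': 112, 'y': 2}}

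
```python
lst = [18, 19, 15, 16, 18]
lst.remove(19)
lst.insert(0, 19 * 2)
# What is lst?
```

After line 1: lst = [18, 19, 15, 16, 18]
After line 2 (remove first 19): lst = [18, 15, 16, 18]
After line 3 (insert 38 at index 0): lst = [38, 18, 15, 16, 18]

[38, 18, 15, 16, 18]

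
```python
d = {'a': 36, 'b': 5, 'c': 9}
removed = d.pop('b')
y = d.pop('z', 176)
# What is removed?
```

After line 1: d = {'a': 36, 'b': 5, 'c': 9}
After line 2 (pop 'b' returns 5): d = {'a': 36, 'c': 9}, removed = 5
After line 3 (pop 'z' missing, returns default 176): d = {'a': 36, 'c': 9}, y = 176

5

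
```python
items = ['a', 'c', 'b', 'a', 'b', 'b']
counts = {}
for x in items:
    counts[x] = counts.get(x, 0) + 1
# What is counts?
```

Initial: counts = {}, items = ['a', 'c', 'b', 'a', 'b', 'b']
See 'a': counts = {'a': 1}
See 'c': counts = {'a': 1, 'c': 1}
See 'b': counts = {'a': 1, 'c': 1, 'b': 1}
See 'a': counts = {'a': 2, 'c': 1, 'b': 1}
See 'b': counts = {'a': 2, 'c': 1, 'b': 2}
See 'b': counts = {'a': 2, 'c': 1, 'b': 3}

{'a': 2, 'c': 1, 'b': 3}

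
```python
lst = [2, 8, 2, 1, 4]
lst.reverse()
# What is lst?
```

[4, 1, 2, 8, 2]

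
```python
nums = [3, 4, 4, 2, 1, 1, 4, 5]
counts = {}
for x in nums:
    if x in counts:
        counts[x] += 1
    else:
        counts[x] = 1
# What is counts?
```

Initial: counts = {}, nums = [3, 4, 4, 2, 1, 1, 4, 5]
See 3: counts = {3: 1}
See 4: counts = {3: 1, 4: 1}
See 4: counts = {3: 1, 4: 2}
See 2: counts = {3: 1, 4: 2, 2: 1}
See 1: counts = {3: 1, 4: 2, 2: 1, 1: 1}
See 1: counts = {3: 1, 4: 2, 2: 1, 1: 2}
See 4: counts = {3: 1, 4: 3, 2: 1, 1: 2}
See 5: counts = {3: 1, 4: 3, 2: 1, 1: 2, 5: 1}

{3: 1, 4: 3, 2: 1, 1: 2, 5: 1}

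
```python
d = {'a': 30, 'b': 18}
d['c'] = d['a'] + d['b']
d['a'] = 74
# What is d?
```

After line 1: d = {'a': 30, 'b': 18}
After line 2 (d['c'] = 30 + 18): d = {'a': 30, 'b': 18, 'c': 48}
After line 3: d = {'a': 74, 'b': 18, 'c': 48}

{'a': 74, 'b': 18, 'c': 48}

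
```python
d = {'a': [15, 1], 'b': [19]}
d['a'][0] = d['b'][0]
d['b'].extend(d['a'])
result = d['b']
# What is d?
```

After line 1: d = {'a': [15, 1], 'b': [19]}
After line 2 (a[0] = b[0] = 19): d = {'a': [19, 1], 'b': [19]}
After line 3 (b.extend(a) appends [19, 1]): d = {'a': [19, 1], 'b': [19, 19, 1]}
After line 4: result = d['b'] = [19, 19, 1]

{'a': [19, 1], 'b': [19, 19, 1]}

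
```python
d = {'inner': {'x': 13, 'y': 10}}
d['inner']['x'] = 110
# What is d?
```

After line 1: d = {'inner': {'x': 13, 'y': 10}}
After line 2 (inner x overwritten): d = {'inner': {'x': 110, 'y': 10}}

{'inner': {'x': 110, 'y': 10}}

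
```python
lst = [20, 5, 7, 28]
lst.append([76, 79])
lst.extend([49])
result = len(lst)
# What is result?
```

After line 1: lst = [20, 5, 7, 28]
After line 2 (append adds [76, 79] as single element): lst = [20, 5, 7, 28, [76, 79]]
After line 3 (extend unpacks [49], adds 49): lst = [20, 5, 7, 28, [76, 79], 49]
After line 4: result = len(lst) = 6

6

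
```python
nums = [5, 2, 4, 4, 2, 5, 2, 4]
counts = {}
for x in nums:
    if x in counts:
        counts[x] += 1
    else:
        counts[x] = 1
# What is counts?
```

Initial: counts = {}, nums = [5, 2, 4, 4, 2, 5, 2, 4]
See 5: counts = {5: 1}
See 2: counts = {5: 1, 2: 1}
See 4: counts = {5: 1, 2: 1, 4: 1}
See 4: counts = {5: 1, 2: 1, 4: 2}
See 2: counts = {5: 1, 2: 2, 4: 2}
See 5: counts = {5: 2, 2: 2, 4: 2}
See 2: counts = {5: 2, 2: 3, 4: 2}
See 4: counts = {5: 2, 2: 3, 4: 3}

{5: 2, 2: 3, 4: 3}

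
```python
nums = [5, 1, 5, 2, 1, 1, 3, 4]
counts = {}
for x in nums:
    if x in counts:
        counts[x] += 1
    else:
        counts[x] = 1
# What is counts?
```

Initial: counts = {}, nums = [5, 1, 5, 2, 1, 1, 3, 4]
See 5: counts = {5: 1}
See 1: counts = {5: 1, 1: 1}
See 5: counts = {5: 2, 1: 1}
See 2: counts = {5: 2, 1: 1, 2: 1}
See 1: counts = {5: 2, 1: 2, 2: 1}
See 1: counts = {5: 2, 1: 3, 2: 1}
See 3: counts = {5: 2, 1: 3, 2: 1, 3: 1}
See 4: counts = {5: 2, 1: 3, 2: 1, 3: 1, 4: 1}

{5: 2, 1: 3, 2: 1, 3: 1, 4: 1}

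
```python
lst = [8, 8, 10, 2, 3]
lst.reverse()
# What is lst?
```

[3, 2, 10, 8, 8]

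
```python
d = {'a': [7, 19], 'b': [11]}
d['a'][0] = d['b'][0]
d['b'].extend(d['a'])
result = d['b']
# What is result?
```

After line 1: d = {'a': [7, 19], 'b': [11]}
After line 2 (a[0] = b[0] = 11): d = {'a': [11, 19], 'b': [11]}
After line 3 (b.extend(a) appends [11, 19]): d = {'a': [11, 19], 'b': [11, 11, 19]}
After line 4: result = d['b'] = [11, 11, 19]

[11, 11, 19]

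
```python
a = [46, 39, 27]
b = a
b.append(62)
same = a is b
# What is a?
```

After line 1: a = [46, 39, 27]
After line 2 (b = a is an alias, same object): a = [46, 39, 27], b = [46, 39, 27]
After line 3 (b.append mutates the shared list): a = [46, 39, 27, 62], b = [46, 39, 27, 62]
After line 4 (same = a is b; same object -> True): same = True

[46, 39, 27, 62]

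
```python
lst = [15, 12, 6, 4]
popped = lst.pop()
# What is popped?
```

4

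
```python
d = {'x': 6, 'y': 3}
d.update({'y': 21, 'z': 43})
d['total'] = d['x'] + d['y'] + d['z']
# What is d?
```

After line 1: d = {'x': 6, 'y': 3}
After line 2 (y overwritten, z added): d = {'x': 6, 'y': 21, 'z': 43}
After line 3 (total = 6 + 21 + 43 = 70): d = {'x': 6, 'y': 21, 'z': 43, 'total': 70}

{'x': 6, 'y': 21, 'z': 43, 'total': 70}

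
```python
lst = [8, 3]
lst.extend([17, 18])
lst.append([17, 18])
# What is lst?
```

After line 1: lst = [8, 3]
After line 2 (extend unpacks [17, 18]): lst = [8, 3, 17, 18]
After line 3 (append adds [17, 18] as single element): lst = [8, 3, 17, 18, [17, 18]]

[8, 3, 17, 18, [17, 18]]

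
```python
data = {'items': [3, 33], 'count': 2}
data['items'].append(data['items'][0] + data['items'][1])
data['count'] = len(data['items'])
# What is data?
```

After line 1: data = {'items': [3, 33], 'count': 2}
After line 2 (append 3 + 33 = 36): data = {'items': [3, 33, 36], 'count': 2}
After line 3 (count = len(items) = 3): data = {'items': [3, 33, 36], 'count': 3}

{'items': [3, 33, 36], 'count': 3}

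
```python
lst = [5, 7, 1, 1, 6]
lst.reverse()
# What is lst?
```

[6, 1, 1, 7, 5]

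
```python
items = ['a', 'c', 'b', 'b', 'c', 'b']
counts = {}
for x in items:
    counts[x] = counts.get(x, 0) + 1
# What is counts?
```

Initial: counts = {}, items = ['a', 'c', 'b', 'b', 'c', 'b']
See 'a': counts = {'a': 1}
See 'c': counts = {'a': 1, 'c': 1}
See 'b': counts = {'a': 1, 'c': 1, 'b': 1}
See 'b': counts = {'a': 1, 'c': 1, 'b': 2}
See 'c': counts = {'a': 1, 'c': 2, 'b': 2}
See 'b': counts = {'a': 1, 'c': 2, 'b': 3}

{'a': 1, 'c': 2, 'b': 3}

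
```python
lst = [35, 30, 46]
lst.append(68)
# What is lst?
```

[35, 30, 46, 68]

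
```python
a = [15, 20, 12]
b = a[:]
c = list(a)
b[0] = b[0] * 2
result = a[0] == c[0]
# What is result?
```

After line 1: a = [15, 20, 12]
After line 2 (b = a[:], copy): a = [15, 20, 12], b = [15, 20, 12]
After line 3 (c = list(a) is a copy, new object): c = [15, 20, 12]
After line 4 (b[0] = 15 * 2 = 30; only b mutates (copy)): a = [15, 20, 12], b = [30, 20, 12], c = [15, 20, 12]
After line 5 (a[0] = 15, c[0] = 15; result = True)

True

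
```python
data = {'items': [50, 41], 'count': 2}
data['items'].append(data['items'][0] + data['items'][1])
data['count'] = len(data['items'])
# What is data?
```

After line 1: data = {'items': [50, 41], 'count': 2}
After line 2 (append 50 + 41 = 91): data = {'items': [50, 41, 91], 'count': 2}
After line 3 (count = len(items) = 3): data = {'items': [50, 41, 91], 'count': 3}

{'items': [50, 41, 91], 'count': 3}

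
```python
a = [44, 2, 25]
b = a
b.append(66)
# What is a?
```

After line 1: a = [44, 2, 25]
After line 2 (b = a is an alias, same object): a = [44, 2, 25], b = [44, 2, 25]
After line 3 (b.append mutates the shared list): a = [44, 2, 25, 66], b = [44, 2, 25, 66]

[44, 2, 25, 66]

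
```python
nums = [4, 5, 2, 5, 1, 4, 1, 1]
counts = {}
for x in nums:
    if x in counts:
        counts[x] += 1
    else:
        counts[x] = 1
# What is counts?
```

Initial: counts = {}, nums = [4, 5, 2, 5, 1, 4, 1, 1]
See 4: counts = {4: 1}
See 5: counts = {4: 1, 5: 1}
See 2: counts = {4: 1, 5: 1, 2: 1}
See 5: counts = {4: 1, 5: 2, 2: 1}
See 1: counts = {4: 1, 5: 2, 2: 1, 1: 1}
See 4: counts = {4: 2, 5: 2, 2: 1, 1: 1}
See 1: counts = {4: 2, 5: 2, 2: 1, 1: 2}
See 1: counts = {4: 2, 5: 2, 2: 1, 1: 3}

{4: 2, 5: 2, 2: 1, 1: 3}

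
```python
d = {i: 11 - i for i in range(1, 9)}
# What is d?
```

{1: 10, 2: 9, 3: 8, 4: 7, 5: 6, 6: 5, 7: 4, 8: 3}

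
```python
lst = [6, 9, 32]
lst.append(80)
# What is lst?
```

[6, 9, 32, 80]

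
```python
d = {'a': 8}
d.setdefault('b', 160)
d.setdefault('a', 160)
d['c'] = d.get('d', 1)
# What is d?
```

After line 1: d = {'a': 8}
After line 2 (setdefault adds 'b'=160): d = {'a': 8, 'b': 160}
After line 3 (setdefault 'a' no-op, already exists): d = {'a': 8, 'b': 160}
After line 4 (get('d', 1) returns default since 'd' not in d): d = {'a': 8, 'b': 160, 'c': 1}

{'a': 8, 'b': 160, 'c': 1}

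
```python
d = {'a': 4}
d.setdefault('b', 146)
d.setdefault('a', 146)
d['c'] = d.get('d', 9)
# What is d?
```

After line 1: d = {'a': 4}
After line 2 (setdefault adds 'b'=146): d = {'a': 4, 'b': 146}
After line 3 (setdefault 'a' no-op, already exists): d = {'a': 4, 'b': 146}
After line 4 (get('d', 9) returns default since 'd' not in d): d = {'a': 4, 'b': 146, 'c': 9}

{'a': 4, 'b': 146, 'c': 9}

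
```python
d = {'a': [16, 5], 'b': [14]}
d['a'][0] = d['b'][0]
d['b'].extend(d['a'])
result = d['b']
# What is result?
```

After line 1: d = {'a': [16, 5], 'b': [14]}
After line 2 (a[0] = b[0] = 14): d = {'a': [14, 5], 'b': [14]}
After line 3 (b.extend(a) appends [14, 5]): d = {'a': [14, 5], 'b': [14, 14, 5]}
After line 4: result = d['b'] = [14, 14, 5]

[14, 14, 5]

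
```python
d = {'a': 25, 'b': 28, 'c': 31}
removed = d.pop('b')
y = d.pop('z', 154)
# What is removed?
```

After line 1: d = {'a': 25, 'b': 28, 'c': 31}
After line 2 (pop 'b' returns 28): d = {'a': 25, 'c': 31}, removed = 28
After line 3 (pop 'z' missing, returns default 154): d = {'a': 25, 'c': 31}, y = 154

28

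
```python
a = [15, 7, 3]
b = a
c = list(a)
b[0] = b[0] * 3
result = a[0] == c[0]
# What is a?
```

After line 1: a = [15, 7, 3]
After line 2 (b = a, alias): a = [15, 7, 3], b = [15, 7, 3]
After line 3 (c = list(a) is a copy, new object): c = [15, 7, 3]
After line 4 (b[0] = 15 * 3 = 45; mutates shared a/b): a = b = [45, 7, 3], c = [15, 7, 3]
After line 5 (a[0] = 45, c[0] = 15; result = False)

[45, 7, 3]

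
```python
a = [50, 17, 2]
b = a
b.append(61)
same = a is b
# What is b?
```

After line 1: a = [50, 17, 2]
After line 2 (b = a is an alias, same object): a = [50, 17, 2], b = [50, 17, 2]
After line 3 (b.append mutates the shared list): a = [50, 17, 2, 61], b = [50, 17, 2, 61]
After line 4 (same = a is b; same object -> True): same = True

[50, 17, 2, 61]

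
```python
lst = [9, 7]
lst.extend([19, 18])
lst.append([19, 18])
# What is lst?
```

After line 1: lst = [9, 7]
After line 2 (extend unpacks [19, 18]): lst = [9, 7, 19, 18]
After line 3 (append adds [19, 18] as single element): lst = [9, 7, 19, 18, [19, 18]]

[9, 7, 19, 18, [19, 18]]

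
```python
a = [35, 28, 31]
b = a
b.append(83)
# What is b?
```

After line 1: a = [35, 28, 31]
After line 2 (b = a is an alias, same object): a = [35, 28, 31], b = [35, 28, 31]
After line 3 (b.append mutates the shared list): a = [35, 28, 31, 83], b = [35, 28, 31, 83]

[35, 28, 31, 83]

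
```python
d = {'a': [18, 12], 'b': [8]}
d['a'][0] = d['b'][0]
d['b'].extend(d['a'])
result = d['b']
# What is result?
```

After line 1: d = {'a': [18, 12], 'b': [8]}
After line 2 (a[0] = b[0] = 8): d = {'a': [8, 12], 'b': [8]}
After line 3 (b.extend(a) appends [8, 12]): d = {'a': [8, 12], 'b': [8, 8, 12]}
After line 4: result = d['b'] = [8, 8, 12]

[8, 8, 12]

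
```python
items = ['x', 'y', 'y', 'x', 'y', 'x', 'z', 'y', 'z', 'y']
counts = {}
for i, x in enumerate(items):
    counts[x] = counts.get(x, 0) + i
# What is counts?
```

Initial: counts = {}, items = ['x', 'y', 'y', 'x', 'y', 'x', 'z', 'y', 'z', 'y']
i=0, x='x': counts = {'x': 0}
i=1, x='y': counts = {'x': 0, 'y': 1}
i=2, x='y': counts = {'x': 0, 'y': 3}
i=3, x='x': counts = {'x': 3, 'y': 3}
i=4, x='y': counts = {'x': 3, 'y': 7}
i=5, x='x': counts = {'x': 8, 'y': 7}
i=6, x='z': counts = {'x': 8, 'y': 7, 'z': 6}
i=7, x='y': counts = {'x': 8, 'y': 14, 'z': 6}
i=8, x='z': counts = {'x': 8, 'y': 14, 'z': 14}
i=9, x='y': counts = {'x': 8, 'y': 23, 'z': 14}

{'x': 8, 'y': 23, 'z': 14}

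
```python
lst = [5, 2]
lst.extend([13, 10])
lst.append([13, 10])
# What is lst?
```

After line 1: lst = [5, 2]
After line 2 (extend unpacks [13, 10]): lst = [5, 2, 13, 10]
After line 3 (append adds [13, 10] as single element): lst = [5, 2, 13, 10, [13, 10]]

[5, 2, 13, 10, [13, 10]]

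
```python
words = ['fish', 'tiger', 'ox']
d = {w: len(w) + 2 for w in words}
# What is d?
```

{'fish': 6, 'tiger': 7, 'ox': 4}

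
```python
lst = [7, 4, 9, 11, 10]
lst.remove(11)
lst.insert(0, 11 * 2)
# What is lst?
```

After line 1: lst = [7, 4, 9, 11, 10]
After line 2 (remove first 11): lst = [7, 4, 9, 10]
After line 3 (insert 22 at index 0): lst = [22, 7, 4, 9, 10]

[22, 7, 4, 9, 10]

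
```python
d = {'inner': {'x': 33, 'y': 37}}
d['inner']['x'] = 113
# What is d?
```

After line 1: d = {'inner': {'x': 33, 'y': 37}}
After line 2 (inner x overwritten): d = {'inner': {'x': 113, 'y': 37}}

{'inner': {'x': 113, 'y': 37}}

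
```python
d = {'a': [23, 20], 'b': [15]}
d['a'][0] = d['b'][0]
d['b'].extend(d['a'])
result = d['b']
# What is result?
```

After line 1: d = {'a': [23, 20], 'b': [15]}
After line 2 (a[0] = b[0] = 15): d = {'a': [15, 20], 'b': [15]}
After line 3 (b.extend(a) appends [15, 20]): d = {'a': [15, 20], 'b': [15, 15, 20]}
After line 4: result = d['b'] = [15, 15, 20]

[15, 15, 20]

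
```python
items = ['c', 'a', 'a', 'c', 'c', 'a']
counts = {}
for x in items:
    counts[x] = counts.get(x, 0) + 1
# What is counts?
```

Initial: counts = {}, items = ['c', 'a', 'a', 'c', 'c', 'a']
See 'c': counts = {'c': 1}
See 'a': counts = {'c': 1, 'a': 1}
See 'a': counts = {'c': 1, 'a': 2}
See 'c': counts = {'c': 2, 'a': 2}
See 'c': counts = {'c': 3, 'a': 2}
See 'a': counts = {'c': 3, 'a': 3}

{'c': 3, 'a': 3}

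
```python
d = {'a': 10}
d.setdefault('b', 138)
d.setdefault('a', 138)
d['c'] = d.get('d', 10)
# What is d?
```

After line 1: d = {'a': 10}
After line 2 (setdefault adds 'b'=138): d = {'a': 10, 'b': 138}
After line 3 (setdefault 'a' no-op, already exists): d = {'a': 10, 'b': 138}
After line 4 (get('d', 10) returns default since 'd' not in d): d = {'a': 10, 'b': 138, 'c': 10}

{'a': 10, 'b': 138, 'c': 10}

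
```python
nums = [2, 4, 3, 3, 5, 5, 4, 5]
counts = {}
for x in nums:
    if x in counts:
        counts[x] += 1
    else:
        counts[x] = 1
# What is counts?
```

Initial: counts = {}, nums = [2, 4, 3, 3, 5, 5, 4, 5]
See 2: counts = {2: 1}
See 4: counts = {2: 1, 4: 1}
See 3: counts = {2: 1, 4: 1, 3: 1}
See 3: counts = {2: 1, 4: 1, 3: 2}
See 5: counts = {2: 1, 4: 1, 3: 2, 5: 1}
See 5: counts = {2: 1, 4: 1, 3: 2, 5: 2}
See 4: counts = {2: 1, 4: 2, 3: 2, 5: 2}
See 5: counts = {2: 1, 4: 2, 3: 2, 5: 3}

{2: 1, 4: 2, 3: 2, 5: 3}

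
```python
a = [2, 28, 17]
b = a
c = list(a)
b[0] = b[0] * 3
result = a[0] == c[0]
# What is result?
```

After line 1: a = [2, 28, 17]
After line 2 (b = a, alias): a = [2, 28, 17], b = [2, 28, 17]
After line 3 (c = list(a) is a copy, new object): c = [2, 28, 17]
After line 4 (b[0] = 2 * 3 = 6; mutates shared a/b): a = b = [6, 28, 17], c = [2, 28, 17]
After line 5 (a[0] = 6, c[0] = 2; result = False)

False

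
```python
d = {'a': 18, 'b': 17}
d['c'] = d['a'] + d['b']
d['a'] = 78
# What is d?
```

After line 1: d = {'a': 18, 'b': 17}
After line 2 (d['c'] = 18 + 17): d = {'a': 18, 'b': 17, 'c': 35}
After line 3: d = {'a': 78, 'b': 17, 'c': 35}

{'a': 78, 'b': 17, 'c': 35}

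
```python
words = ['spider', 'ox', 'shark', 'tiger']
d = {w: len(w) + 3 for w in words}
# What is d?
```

{'spider': 9, 'ox': 5, 'shark': 8, 'tiger': 8}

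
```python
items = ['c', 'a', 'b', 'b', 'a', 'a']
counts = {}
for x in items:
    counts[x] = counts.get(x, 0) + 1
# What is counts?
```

Initial: counts = {}, items = ['c', 'a', 'b', 'b', 'a', 'a']
See 'c': counts = {'c': 1}
See 'a': counts = {'c': 1, 'a': 1}
See 'b': counts = {'c': 1, 'a': 1, 'b': 1}
See 'b': counts = {'c': 1, 'a': 1, 'b': 2}
See 'a': counts = {'c': 1, 'a': 2, 'b': 2}
See 'a': counts = {'c': 1, 'a': 3, 'b': 2}

{'c': 1, 'a': 3, 'b': 2}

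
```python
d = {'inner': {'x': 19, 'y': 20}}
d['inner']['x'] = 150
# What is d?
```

After line 1: d = {'inner': {'x': 19, 'y': 20}}
After line 2 (inner x overwritten): d = {'inner': {'x': 150, 'y': 20}}

{'inner': {'x': 150, 'y': 20}}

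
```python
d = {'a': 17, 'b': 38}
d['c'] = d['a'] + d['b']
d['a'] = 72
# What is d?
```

After line 1: d = {'a': 17, 'b': 38}
After line 2 (d['c'] = 17 + 38): d = {'a': 17, 'b': 38, 'c': 55}
After line 3: d = {'a': 72, 'b': 38, 'c': 55}

{'a': 72, 'b': 38, 'c': 55}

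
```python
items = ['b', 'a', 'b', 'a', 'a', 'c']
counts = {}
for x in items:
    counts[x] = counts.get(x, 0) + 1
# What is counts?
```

Initial: counts = {}, items = ['b', 'a', 'b', 'a', 'a', 'c']
See 'b': counts = {'b': 1}
See 'a': counts = {'b': 1, 'a': 1}
See 'b': counts = {'b': 2, 'a': 1}
See 'a': counts = {'b': 2, 'a': 2}
See 'a': counts = {'b': 2, 'a': 3}
See 'c': counts = {'b': 2, 'a': 3, 'c': 1}

{'b': 2, 'a': 3, 'c': 1}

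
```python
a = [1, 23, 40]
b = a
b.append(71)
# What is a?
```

After line 1: a = [1, 23, 40]
After line 2 (b = a is an alias, same object): a = [1, 23, 40], b = [1, 23, 40]
After line 3 (b.append mutates the shared list): a = [1, 23, 40, 71], b = [1, 23, 40, 71]

[1, 23, 40, 71]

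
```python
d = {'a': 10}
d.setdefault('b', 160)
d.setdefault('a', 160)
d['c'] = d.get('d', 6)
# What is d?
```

After line 1: d = {'a': 10}
After line 2 (setdefault adds 'b'=160): d = {'a': 10, 'b': 160}
After line 3 (setdefault 'a' no-op, already exists): d = {'a': 10, 'b': 160}
After line 4 (get('d', 6) returns default since 'd' not in d): d = {'a': 10, 'b': 160, 'c': 6}

{'a': 10, 'b': 160, 'c': 6}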